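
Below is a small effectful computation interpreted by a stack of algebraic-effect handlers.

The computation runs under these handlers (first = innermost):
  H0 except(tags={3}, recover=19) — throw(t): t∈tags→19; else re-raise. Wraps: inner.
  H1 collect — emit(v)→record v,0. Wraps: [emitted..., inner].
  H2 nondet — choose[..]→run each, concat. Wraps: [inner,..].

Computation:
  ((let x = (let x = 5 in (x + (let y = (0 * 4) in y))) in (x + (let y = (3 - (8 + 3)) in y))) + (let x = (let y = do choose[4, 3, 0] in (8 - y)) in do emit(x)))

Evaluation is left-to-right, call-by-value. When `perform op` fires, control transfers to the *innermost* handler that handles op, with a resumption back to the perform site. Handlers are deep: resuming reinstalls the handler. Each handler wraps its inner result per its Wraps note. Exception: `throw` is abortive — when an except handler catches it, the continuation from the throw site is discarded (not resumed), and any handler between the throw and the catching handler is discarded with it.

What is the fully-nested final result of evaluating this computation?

Evaluation trace:
choose[4, 3, 0] @ H2
  branch[0] choose=4:
    emit(4) @ H1 ⇒ out+=4
    H0 returns -3
    H1 returns [4, -3]
    H2 returns [[4, -3]]
  branch[1] choose=3:
    emit(5) @ H1 ⇒ out+=5
    H0 returns -3
    H1 returns [5, -3]
    H2 returns [[5, -3]]
  branch[2] choose=0:
    emit(8) @ H1 ⇒ out+=8
    H0 returns -3
    H1 returns [8, -3]
    H2 returns [[8, -3]]
= [[4, -3], [5, -3], [8, -3]]

Answer: [[4, -3], [5, -3], [8, -3]]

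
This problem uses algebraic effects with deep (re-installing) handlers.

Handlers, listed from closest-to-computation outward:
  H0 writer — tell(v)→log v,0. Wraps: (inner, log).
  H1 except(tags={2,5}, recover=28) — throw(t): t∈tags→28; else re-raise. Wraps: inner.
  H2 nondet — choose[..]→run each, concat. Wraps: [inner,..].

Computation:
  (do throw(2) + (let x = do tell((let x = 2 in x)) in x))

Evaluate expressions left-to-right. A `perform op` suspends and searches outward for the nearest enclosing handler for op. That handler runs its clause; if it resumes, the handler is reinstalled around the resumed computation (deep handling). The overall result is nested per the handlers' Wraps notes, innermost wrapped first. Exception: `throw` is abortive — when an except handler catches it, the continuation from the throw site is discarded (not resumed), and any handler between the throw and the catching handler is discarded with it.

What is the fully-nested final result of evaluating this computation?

Evaluation trace:
throw(2) @ H1 caught ⇒ 28
H2 returns [28]
= [28]

Answer: [28]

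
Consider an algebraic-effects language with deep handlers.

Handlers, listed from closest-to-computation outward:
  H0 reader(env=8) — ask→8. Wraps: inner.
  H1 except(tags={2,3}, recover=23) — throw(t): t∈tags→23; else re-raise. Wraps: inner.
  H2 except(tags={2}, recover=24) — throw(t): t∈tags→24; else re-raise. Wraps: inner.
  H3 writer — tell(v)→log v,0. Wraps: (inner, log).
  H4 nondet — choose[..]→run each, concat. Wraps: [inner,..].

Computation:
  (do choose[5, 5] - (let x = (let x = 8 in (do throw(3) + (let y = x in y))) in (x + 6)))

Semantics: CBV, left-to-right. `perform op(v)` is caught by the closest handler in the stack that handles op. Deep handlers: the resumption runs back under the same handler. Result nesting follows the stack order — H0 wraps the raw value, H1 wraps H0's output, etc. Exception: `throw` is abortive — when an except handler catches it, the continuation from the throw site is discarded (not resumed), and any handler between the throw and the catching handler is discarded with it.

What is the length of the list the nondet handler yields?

Evaluation trace:
choose[5, 5] @ H4
  branch[0] choose=5:
    throw(3) @ H1 caught ⇒ 23
    H2 returns 23
    H3 returns (23, ())
    H4 returns [(23, ())]
  branch[1] choose=5:
    throw(3) @ H1 caught ⇒ 23
    H2 returns 23
    H3 returns (23, ())
    H4 returns [(23, ())]
= [(23, ()), (23, ())]

Answer: 2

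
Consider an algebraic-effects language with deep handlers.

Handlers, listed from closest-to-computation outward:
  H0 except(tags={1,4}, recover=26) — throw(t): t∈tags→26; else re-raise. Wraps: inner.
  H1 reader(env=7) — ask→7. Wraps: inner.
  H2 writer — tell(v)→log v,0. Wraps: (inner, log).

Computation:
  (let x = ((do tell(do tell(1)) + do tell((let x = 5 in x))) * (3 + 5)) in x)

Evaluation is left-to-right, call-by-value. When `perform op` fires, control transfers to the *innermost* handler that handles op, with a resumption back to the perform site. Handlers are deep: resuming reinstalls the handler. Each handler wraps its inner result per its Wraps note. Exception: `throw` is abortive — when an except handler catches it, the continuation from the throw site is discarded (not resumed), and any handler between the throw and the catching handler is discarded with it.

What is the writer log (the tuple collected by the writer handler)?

Answer: (1, 0, 5)

Step-by-step:
tell(1) @ H2 ⇒ log+=1
tell(0) @ H2 ⇒ log+=0
tell(5) @ H2 ⇒ log+=5
H0 returns 0
H1 returns 0
H2 returns (0, (1, 0, 5))
= (0, (1, 0, 5))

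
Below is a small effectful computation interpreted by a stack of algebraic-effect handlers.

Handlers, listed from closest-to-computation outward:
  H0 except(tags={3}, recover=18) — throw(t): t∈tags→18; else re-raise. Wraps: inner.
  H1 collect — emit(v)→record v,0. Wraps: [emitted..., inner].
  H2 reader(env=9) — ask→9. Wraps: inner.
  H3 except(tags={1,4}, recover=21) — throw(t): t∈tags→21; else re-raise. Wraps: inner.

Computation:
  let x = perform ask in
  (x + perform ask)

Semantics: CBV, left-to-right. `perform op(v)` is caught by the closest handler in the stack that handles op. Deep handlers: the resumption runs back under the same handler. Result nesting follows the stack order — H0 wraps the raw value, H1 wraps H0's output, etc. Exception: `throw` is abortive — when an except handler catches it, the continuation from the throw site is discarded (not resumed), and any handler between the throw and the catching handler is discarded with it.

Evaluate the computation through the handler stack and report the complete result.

Evaluation trace:
ask @ H2 ⇒ 9
ask @ H2 ⇒ 9
H0 returns 18
H1 returns [18]
H2 returns [18]
H3 returns [18]
= [18]

Answer: [18]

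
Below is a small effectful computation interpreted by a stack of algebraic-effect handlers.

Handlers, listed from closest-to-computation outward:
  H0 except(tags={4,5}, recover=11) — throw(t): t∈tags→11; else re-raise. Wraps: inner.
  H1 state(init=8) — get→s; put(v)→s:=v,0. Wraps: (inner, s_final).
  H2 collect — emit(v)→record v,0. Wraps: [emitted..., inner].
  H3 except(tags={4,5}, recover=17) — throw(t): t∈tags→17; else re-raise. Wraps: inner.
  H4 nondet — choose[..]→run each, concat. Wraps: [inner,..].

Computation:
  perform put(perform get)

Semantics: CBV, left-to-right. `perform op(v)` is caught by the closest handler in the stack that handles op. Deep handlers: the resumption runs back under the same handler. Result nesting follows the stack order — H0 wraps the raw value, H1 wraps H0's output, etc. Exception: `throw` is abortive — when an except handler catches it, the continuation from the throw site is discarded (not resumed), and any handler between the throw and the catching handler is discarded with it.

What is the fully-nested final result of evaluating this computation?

Working:
get @ H1 ⇒ 8
put(8) @ H1 ⇒ s:=8
H0 returns 0
H1 returns (0, 8)
H2 returns [(0, 8)]
H3 returns [(0, 8)]
H4 returns [[(0, 8)]]
= [[(0, 8)]]

Answer: [[(0, 8)]]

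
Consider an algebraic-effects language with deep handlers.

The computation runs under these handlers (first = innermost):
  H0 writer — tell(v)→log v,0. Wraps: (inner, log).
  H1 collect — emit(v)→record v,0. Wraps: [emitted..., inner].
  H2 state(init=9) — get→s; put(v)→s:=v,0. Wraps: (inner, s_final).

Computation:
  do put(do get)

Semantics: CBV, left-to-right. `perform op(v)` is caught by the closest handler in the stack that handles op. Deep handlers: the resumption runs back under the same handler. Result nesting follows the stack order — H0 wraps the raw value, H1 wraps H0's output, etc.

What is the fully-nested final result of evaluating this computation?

Answer: ([(0, ())], 9)

Step-by-step:
get @ H2 ⇒ 9
put(9) @ H2 ⇒ s:=9
H0 returns (0, ())
H1 returns [(0, ())]
H2 returns ([(0, ())], 9)
= ([(0, ())], 9)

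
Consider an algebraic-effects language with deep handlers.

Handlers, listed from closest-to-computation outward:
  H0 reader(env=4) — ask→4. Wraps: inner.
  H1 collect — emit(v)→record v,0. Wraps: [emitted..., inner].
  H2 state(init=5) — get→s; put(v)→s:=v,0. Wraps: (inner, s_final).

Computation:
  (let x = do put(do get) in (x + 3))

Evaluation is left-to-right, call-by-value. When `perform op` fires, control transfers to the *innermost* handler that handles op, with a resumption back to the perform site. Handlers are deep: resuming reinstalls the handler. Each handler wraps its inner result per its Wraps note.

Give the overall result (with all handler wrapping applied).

Answer: ([3], 5)

Evaluation trace:
get @ H2 ⇒ 5
put(5) @ H2 ⇒ s:=5
H0 returns 3
H1 returns [3]
H2 returns ([3], 5)
= ([3], 5)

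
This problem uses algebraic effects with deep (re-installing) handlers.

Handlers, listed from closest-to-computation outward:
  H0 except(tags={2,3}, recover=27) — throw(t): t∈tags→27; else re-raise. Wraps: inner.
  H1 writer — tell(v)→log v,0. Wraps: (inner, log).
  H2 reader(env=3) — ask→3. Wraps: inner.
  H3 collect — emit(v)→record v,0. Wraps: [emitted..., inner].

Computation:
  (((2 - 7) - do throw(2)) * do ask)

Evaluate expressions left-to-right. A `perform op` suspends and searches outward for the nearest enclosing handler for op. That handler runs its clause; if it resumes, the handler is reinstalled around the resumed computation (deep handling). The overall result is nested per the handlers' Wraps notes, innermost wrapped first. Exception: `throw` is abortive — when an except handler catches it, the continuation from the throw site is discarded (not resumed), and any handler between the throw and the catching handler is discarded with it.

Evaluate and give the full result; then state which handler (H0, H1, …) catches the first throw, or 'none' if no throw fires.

Answer: [(27, ())] ; first throw caught by: H0

Step-by-step:
throw(2) @ H0 caught ⇒ 27
H1 returns (27, ())
H2 returns (27, ())
H3 returns [(27, ())]
= [(27, ())]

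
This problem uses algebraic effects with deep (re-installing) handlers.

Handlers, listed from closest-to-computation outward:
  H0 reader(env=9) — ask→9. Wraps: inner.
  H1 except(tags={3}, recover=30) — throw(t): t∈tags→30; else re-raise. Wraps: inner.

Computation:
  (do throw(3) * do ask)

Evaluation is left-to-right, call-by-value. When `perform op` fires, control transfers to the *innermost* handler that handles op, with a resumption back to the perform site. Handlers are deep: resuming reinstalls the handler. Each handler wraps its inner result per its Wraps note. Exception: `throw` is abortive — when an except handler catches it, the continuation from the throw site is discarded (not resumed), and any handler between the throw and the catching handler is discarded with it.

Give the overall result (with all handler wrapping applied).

Answer: 30

Evaluation trace:
throw(3) @ H1 caught ⇒ 30
= 30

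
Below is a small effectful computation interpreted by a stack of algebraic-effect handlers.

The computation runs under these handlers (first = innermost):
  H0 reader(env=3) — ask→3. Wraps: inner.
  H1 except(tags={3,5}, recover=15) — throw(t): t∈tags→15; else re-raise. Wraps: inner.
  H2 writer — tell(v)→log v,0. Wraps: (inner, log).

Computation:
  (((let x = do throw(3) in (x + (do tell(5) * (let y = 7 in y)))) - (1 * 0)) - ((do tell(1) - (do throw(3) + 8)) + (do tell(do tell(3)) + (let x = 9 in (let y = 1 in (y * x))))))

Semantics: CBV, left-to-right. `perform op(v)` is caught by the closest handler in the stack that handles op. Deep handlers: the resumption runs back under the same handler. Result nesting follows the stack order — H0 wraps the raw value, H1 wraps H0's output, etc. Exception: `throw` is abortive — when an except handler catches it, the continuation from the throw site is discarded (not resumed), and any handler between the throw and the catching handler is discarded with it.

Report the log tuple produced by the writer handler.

Answer: ()

Evaluation trace:
throw(3) @ H1 caught ⇒ 15
H2 returns (15, ())
= (15, ())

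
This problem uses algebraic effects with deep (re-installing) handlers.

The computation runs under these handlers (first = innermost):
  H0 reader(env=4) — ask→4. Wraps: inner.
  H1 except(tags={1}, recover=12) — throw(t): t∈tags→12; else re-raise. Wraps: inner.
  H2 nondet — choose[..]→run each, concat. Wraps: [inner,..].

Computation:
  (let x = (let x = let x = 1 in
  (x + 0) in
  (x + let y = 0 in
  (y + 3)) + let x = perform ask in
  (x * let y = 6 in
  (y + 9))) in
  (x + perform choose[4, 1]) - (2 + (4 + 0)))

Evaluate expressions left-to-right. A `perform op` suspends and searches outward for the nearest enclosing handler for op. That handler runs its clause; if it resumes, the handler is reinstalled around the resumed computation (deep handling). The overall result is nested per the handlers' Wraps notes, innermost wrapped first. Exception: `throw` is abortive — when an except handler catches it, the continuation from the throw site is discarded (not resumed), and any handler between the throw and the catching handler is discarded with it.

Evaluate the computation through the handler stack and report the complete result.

Answer: [62, 59]

Evaluation trace:
ask @ H0 ⇒ 4
choose[4, 1] @ H2
  branch[0] choose=4:
    H0 returns 62
    H1 returns 62
    H2 returns [62]
  branch[1] choose=1:
    H0 returns 59
    H1 returns 59
    H2 returns [59]
= [62, 59]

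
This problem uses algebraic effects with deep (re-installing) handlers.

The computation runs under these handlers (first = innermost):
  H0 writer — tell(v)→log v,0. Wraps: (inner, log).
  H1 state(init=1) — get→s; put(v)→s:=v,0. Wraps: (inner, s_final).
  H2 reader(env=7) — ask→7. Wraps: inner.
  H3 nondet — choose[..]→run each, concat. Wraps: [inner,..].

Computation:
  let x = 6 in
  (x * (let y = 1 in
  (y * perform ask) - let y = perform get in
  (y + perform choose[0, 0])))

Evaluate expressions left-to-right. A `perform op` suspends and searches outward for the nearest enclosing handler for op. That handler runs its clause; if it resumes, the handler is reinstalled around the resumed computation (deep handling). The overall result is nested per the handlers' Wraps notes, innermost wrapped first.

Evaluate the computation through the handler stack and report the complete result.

Answer: [((36, ()), 1), ((36, ()), 1)]

Step-by-step:
ask @ H2 ⇒ 7
get @ H1 ⇒ 1
choose[0, 0] @ H3
  branch[0] choose=0:
    H0 returns (36, ())
    H1 returns ((36, ()), 1)
    H2 returns ((36, ()), 1)
    H3 returns [((36, ()), 1)]
  branch[1] choose=0:
    H0 returns (36, ())
    H1 returns ((36, ()), 1)
    H2 returns ((36, ()), 1)
    H3 returns [((36, ()), 1)]
= [((36, ()), 1), ((36, ()), 1)]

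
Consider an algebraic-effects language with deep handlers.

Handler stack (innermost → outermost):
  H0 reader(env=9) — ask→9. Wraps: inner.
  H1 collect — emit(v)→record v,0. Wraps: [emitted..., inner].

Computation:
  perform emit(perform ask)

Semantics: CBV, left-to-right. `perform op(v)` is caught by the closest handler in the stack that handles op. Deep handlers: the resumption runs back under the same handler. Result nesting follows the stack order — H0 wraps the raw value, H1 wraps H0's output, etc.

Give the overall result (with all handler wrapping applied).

Answer: [9, 0]

Working:
ask @ H0 ⇒ 9
emit(9) @ H1 ⇒ out+=9
H0 returns 0
H1 returns [9, 0]
= [9, 0]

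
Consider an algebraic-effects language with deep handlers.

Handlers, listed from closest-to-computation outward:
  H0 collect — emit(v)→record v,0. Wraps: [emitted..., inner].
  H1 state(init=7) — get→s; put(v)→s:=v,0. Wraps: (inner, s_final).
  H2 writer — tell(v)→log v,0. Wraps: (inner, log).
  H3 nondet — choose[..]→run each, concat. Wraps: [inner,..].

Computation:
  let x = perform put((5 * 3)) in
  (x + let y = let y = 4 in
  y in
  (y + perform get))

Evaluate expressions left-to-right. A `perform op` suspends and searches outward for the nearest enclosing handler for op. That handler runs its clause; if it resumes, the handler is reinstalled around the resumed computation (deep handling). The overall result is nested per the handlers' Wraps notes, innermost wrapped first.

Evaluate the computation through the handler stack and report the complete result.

Answer: [(([19], 15), ())]

Evaluation trace:
put(15) @ H1 ⇒ s:=15
get @ H1 ⇒ 15
H0 returns [19]
H1 returns ([19], 15)
H2 returns (([19], 15), ())
H3 returns [(([19], 15), ())]
= [(([19], 15), ())]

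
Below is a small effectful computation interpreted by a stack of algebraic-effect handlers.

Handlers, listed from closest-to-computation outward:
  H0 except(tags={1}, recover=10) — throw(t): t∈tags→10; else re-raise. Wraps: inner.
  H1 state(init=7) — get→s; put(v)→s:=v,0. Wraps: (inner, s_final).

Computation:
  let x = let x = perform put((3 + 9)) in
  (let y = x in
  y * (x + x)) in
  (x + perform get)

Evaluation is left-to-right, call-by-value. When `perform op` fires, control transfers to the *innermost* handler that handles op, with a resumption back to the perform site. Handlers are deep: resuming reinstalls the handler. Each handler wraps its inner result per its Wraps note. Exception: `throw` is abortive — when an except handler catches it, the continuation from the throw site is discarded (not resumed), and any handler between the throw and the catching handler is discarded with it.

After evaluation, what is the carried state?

Answer: 12

Working:
put(12) @ H1 ⇒ s:=12
get @ H1 ⇒ 12
H0 returns 12
H1 returns (12, 12)
= (12, 12)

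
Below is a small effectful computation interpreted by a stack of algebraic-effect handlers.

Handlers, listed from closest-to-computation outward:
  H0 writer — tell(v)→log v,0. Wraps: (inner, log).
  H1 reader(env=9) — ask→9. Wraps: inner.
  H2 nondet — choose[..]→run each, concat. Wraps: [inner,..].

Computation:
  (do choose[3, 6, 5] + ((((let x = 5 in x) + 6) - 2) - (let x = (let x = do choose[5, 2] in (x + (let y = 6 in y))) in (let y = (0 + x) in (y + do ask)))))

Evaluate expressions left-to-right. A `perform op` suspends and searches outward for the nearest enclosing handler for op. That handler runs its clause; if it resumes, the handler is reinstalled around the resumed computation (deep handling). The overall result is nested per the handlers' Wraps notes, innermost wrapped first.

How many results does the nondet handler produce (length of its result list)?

Step-by-step:
choose[3, 6, 5] @ H2
  branch[0] choose=3:
    choose[5, 2] @ H2
      branch[0] choose=5:
        ask @ H1 ⇒ 9
        H0 returns (-8, ())
        H1 returns (-8, ())
        H2 returns [(-8, ())]
      branch[1] choose=2:
        ask @ H1 ⇒ 9
        H0 returns (-5, ())
        H1 returns (-5, ())
        H2 returns [(-5, ())]
  branch[1] choose=6:
    choose[5, 2] @ H2
      branch[0] choose=5:
        ask @ H1 ⇒ 9
        H0 returns (-5, ())
        H1 returns (-5, ())
        H2 returns [(-5, ())]
      branch[1] choose=2:
        ask @ H1 ⇒ 9
        H0 returns (-2, ())
        H1 returns (-2, ())
        H2 returns [(-2, ())]
  branch[2] choose=5:
    choose[5, 2] @ H2
      branch[0] choose=5:
        ask @ H1 ⇒ 9
        H0 returns (-6, ())
        H1 returns (-6, ())
        H2 returns [(-6, ())]
      branch[1] choose=2:
        ask @ H1 ⇒ 9
        H0 returns (-3, ())
        H1 returns (-3, ())
        H2 returns [(-3, ())]
= [(-8, ()), (-5, ()), (-5, ()), (-2, ()), (-6, ()), (-3, ())]

Answer: 6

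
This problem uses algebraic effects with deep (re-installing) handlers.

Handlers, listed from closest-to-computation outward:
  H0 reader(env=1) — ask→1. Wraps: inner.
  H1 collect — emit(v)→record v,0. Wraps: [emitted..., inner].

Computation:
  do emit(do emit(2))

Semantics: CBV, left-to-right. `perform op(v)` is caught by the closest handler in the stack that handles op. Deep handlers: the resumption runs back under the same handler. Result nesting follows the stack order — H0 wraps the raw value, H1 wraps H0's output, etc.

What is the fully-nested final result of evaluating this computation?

Answer: [2, 0, 0]

Working:
emit(2) @ H1 ⇒ out+=2
emit(0) @ H1 ⇒ out+=0
H0 returns 0
H1 returns [2, 0, 0]
= [2, 0, 0]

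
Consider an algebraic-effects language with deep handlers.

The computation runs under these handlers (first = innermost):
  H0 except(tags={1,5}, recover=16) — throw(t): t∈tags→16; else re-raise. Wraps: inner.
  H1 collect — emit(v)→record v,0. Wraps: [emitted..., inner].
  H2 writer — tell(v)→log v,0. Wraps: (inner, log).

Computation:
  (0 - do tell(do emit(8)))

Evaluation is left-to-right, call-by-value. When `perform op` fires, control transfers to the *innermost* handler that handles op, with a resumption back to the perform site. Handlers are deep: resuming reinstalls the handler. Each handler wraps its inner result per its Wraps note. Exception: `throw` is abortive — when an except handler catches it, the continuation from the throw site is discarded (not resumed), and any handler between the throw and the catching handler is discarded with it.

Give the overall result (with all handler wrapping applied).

Step-by-step:
emit(8) @ H1 ⇒ out+=8
tell(0) @ H2 ⇒ log+=0
H0 returns 0
H1 returns [8, 0]
H2 returns ([8, 0], (0))
= ([8, 0], (0))

Answer: ([8, 0], (0))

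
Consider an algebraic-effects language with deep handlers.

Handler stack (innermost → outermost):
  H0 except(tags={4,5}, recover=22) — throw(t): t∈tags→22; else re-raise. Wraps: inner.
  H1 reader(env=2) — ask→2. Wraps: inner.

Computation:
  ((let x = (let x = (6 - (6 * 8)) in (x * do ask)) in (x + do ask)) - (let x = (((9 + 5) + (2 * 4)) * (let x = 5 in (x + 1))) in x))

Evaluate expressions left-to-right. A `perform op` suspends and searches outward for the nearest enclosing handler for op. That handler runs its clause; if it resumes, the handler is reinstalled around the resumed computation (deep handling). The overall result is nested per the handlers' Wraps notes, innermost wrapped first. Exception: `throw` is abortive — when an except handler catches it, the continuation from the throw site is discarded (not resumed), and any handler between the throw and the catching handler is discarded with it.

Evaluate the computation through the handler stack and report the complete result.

Answer: -214

Step-by-step:
ask @ H1 ⇒ 2
ask @ H1 ⇒ 2
H0 returns -214
H1 returns -214
= -214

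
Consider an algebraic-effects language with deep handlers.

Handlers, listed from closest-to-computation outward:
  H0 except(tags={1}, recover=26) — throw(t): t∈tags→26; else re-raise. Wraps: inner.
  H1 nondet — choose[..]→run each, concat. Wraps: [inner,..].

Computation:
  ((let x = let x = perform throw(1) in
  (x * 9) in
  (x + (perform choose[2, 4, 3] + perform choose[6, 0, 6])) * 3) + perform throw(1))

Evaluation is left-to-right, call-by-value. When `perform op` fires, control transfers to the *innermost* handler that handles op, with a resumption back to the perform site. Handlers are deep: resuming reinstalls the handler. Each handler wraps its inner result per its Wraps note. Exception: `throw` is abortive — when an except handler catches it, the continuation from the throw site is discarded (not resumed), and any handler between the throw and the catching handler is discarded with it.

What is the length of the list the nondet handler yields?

Answer: 1

Working:
throw(1) @ H0 caught ⇒ 26
H1 returns [26]
= [26]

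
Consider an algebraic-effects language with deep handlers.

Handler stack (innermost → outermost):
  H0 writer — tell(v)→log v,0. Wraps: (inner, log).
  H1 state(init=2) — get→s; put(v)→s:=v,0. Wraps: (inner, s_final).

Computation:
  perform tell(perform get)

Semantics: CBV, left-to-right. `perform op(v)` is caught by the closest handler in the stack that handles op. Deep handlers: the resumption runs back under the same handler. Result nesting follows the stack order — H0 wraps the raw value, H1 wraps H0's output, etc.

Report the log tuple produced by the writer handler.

Evaluation trace:
get @ H1 ⇒ 2
tell(2) @ H0 ⇒ log+=2
H0 returns (0, (2))
H1 returns ((0, (2)), 2)
= ((0, (2)), 2)

Answer: (2)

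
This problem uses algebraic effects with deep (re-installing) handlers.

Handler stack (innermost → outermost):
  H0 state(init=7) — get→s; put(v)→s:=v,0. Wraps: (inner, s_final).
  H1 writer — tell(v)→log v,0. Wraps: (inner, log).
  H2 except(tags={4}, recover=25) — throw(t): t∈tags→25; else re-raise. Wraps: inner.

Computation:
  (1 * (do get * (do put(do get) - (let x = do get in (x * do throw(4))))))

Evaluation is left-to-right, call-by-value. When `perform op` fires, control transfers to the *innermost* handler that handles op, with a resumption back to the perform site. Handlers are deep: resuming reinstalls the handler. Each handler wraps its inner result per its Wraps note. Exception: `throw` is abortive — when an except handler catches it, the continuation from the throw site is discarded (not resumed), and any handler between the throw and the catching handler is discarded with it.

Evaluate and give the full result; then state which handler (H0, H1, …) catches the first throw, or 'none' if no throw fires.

Answer: 25 ; first throw caught by: H2

Working:
get @ H0 ⇒ 7
get @ H0 ⇒ 7
put(7) @ H0 ⇒ s:=7
get @ H0 ⇒ 7
throw(4) @ H2 caught ⇒ 25
= 25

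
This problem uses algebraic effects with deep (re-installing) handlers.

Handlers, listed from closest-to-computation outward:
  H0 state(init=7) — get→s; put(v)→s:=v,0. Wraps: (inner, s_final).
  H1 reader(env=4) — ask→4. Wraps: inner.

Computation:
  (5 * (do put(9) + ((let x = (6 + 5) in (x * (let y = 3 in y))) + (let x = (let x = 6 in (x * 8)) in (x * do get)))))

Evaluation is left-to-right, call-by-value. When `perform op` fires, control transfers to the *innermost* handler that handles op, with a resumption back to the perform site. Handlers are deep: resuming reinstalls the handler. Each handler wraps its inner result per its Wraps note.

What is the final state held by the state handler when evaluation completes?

Evaluation trace:
put(9) @ H0 ⇒ s:=9
get @ H0 ⇒ 9
H0 returns (2325, 9)
H1 returns (2325, 9)
= (2325, 9)

Answer: 9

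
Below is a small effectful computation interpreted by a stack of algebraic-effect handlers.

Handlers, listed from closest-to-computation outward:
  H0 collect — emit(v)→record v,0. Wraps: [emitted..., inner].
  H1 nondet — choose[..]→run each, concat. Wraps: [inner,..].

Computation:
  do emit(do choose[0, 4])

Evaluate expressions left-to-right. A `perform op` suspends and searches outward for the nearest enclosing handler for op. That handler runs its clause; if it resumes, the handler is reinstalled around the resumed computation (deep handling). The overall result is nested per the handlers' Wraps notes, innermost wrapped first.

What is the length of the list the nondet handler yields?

Answer: 2

Step-by-step:
choose[0, 4] @ H1
  branch[0] choose=0:
    emit(0) @ H0 ⇒ out+=0
    H0 returns [0, 0]
    H1 returns [[0, 0]]
  branch[1] choose=4:
    emit(4) @ H0 ⇒ out+=4
    H0 returns [4, 0]
    H1 returns [[4, 0]]
= [[0, 0], [4, 0]]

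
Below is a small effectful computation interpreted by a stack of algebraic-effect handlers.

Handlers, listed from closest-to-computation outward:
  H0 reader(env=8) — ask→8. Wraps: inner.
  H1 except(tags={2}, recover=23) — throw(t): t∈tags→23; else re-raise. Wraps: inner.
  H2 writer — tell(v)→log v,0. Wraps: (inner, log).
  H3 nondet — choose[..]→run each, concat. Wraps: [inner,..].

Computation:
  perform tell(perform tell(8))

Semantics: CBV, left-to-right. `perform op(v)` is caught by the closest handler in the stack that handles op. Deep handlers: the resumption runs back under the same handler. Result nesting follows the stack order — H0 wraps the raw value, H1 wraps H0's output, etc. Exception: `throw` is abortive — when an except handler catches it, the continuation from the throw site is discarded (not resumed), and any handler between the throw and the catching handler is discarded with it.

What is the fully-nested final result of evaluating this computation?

Evaluation trace:
tell(8) @ H2 ⇒ log+=8
tell(0) @ H2 ⇒ log+=0
H0 returns 0
H1 returns 0
H2 returns (0, (8, 0))
H3 returns [(0, (8, 0))]
= [(0, (8, 0))]

Answer: [(0, (8, 0))]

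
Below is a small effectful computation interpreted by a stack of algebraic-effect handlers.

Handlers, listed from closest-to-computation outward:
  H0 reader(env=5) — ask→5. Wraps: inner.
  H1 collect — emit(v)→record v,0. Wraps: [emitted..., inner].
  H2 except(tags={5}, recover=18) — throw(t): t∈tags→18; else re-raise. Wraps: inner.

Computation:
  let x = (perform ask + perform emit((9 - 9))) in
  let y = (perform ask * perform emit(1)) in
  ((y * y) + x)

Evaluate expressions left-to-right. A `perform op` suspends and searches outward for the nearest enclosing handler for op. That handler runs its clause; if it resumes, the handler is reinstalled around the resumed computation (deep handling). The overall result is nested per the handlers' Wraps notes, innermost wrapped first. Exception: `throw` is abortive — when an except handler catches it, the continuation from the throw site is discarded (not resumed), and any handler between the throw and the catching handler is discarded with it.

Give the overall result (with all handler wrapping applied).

Working:
ask @ H0 ⇒ 5
emit(0) @ H1 ⇒ out+=0
ask @ H0 ⇒ 5
emit(1) @ H1 ⇒ out+=1
H0 returns 5
H1 returns [0, 1, 5]
H2 returns [0, 1, 5]
= [0, 1, 5]

Answer: [0, 1, 5]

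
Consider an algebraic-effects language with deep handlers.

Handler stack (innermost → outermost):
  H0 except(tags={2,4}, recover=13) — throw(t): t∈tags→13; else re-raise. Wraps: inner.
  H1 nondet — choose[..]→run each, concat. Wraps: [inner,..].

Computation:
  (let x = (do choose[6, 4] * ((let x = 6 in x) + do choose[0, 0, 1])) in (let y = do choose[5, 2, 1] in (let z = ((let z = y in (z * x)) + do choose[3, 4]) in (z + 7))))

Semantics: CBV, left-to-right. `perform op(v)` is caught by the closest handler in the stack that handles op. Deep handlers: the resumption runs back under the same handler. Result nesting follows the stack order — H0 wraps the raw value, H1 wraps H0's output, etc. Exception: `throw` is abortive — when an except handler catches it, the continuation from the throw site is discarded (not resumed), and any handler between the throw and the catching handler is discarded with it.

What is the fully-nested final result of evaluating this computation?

Evaluation trace:
choose[6, 4] @ H1
  branch[0] choose=6:
    choose[0, 0, 1] @ H1
      branch[0] choose=0:
        choose[5, 2, 1] @ H1
          branch[0] choose=5:
            choose[3, 4] @ H1
              branch[0] choose=3:
                H0 returns 190
                H1 returns [190]
              branch[1] choose=4:
                H0 returns 191
                H1 returns [191]
          branch[1] choose=2:
            choose[3, 4] @ H1
              branch[0] choose=3:
                H0 returns 82
                H1 returns [82]
              branch[1] choose=4:
                H0 returns 83
                H1 returns [83]
          branch[2] choose=1:
            choose[3, 4] @ H1
              branch[0] choose=3:
                H0 returns 46
                H1 returns [46]
              branch[1] choose=4:
                H0 returns 47
                H1 returns [47]
      branch[1] choose=0:
        choose[5, 2, 1] @ H1
          branch[0] choose=5:
            choose[3, 4] @ H1
              branch[0] choose=3:
                H0 returns 190
                H1 returns [190]
              branch[1] choose=4:
                H0 returns 191
                H1 returns [191]
          branch[1] choose=2:
            choose[3, 4] @ H1
              branch[0] choose=3:
                H0 returns 82
                H1 returns [82]
              branch[1] choose=4:
                H0 returns 83
                H1 returns [83]
          branch[2] choose=1:
            choose[3, 4] @ H1
              branch[0] choose=3:
                H0 returns 46
                H1 returns [46]
              branch[1] choose=4:
                H0 returns 47
                H1 returns [47]
      branch[2] choose=1:
        choose[5, 2, 1] @ H1
          branch[0] choose=5:
            choose[3, 4] @ H1
              branch[0] choose=3:
                H0 returns 220
                H1 returns [220]
              branch[1] choose=4:
                H0 returns 221
                H1 returns [221]
          branch[1] choose=2:
            choose[3, 4] @ H1
              branch[0] choose=3:
                H0 returns 94
                H1 returns [94]
              branch[1] choose=4:
                H0 returns 95
                H1 returns [95]
          branch[2] choose=1:
            choose[3, 4] @ H1
              branch[0] choose=3:
                H0 returns 52
                H1 returns [52]
              branch[1] choose=4:
                H0 returns 53
                H1 returns [53]
  branch[1] choose=4:
    choose[0, 0, 1] @ H1
      branch[0] choose=0:
        choose[5, 2, 1] @ H1
          branch[0] choose=5:
            choose[3, 4] @ H1
              branch[0] choose=3:
                H0 returns 130
                H1 returns [130]
              branch[1] choose=4:
                H0 returns 131
                H1 returns [131]
          branch[1] choose=2:
            choose[3, 4] @ H1
              branch[0] choose=3:
                H0 returns 58
                H1 returns [58]
              branch[1] choose=4:
                H0 returns 59
                H1 returns [59]
          branch[2] choose=1:
            choose[3, 4] @ H1
              branch[0] choose=3:
                H0 returns 34
                H1 returns [34]
              branch[1] choose=4:
                H0 returns 35
                H1 returns [35]
      branch[1] choose=0:
        choose[5, 2, 1] @ H1
          branch[0] choose=5:
            choose[3, 4] @ H1
              branch[0] choose=3:
                H0 returns 130
                H1 returns [130]
              branch[1] choose=4:
                H0 returns 131
                H1 returns [131]
          branch[1] choose=2:
            choose[3, 4] @ H1
              branch[0] choose=3:
                H0 returns 58
                H1 returns [58]
              branch[1] choose=4:
                H0 returns 59
                H1 returns [59]
          branch[2] choose=1:
            choose[3, 4] @ H1
              branch[0] choose=3:
                H0 returns 34
                H1 returns [34]
              branch[1] choose=4:
                H0 returns 35
                H1 returns [35]
      branch[2] choose=1:
        choose[5, 2, 1] @ H1
          branch[0] choose=5:
            choose[3, 4] @ H1
              branch[0] choose=3:
                H0 returns 150
                H1 returns [150]
              branch[1] choose=4:
                H0 returns 151
                H1 returns [151]
          branch[1] choose=2:
            choose[3, 4] @ H1
              branch[0] choose=3:
                H0 returns 66
                H1 returns [66]
              branch[1] choose=4:
                H0 returns 67
                H1 returns [67]
          branch[2] choose=1:
            choose[3, 4] @ H1
              branch[0] choose=3:
                H0 returns 38
                H1 returns [38]
              branch[1] choose=4:
                H0 returns 39
                H1 returns [39]
= [190, 191, 82, 83, 46, 47, 190, 191, 82, 83, 46, 47, 220, 221, 94, 95, 52, 53, 130, 131, 58, 59, 34, 35, 130, 131, 58, 59, 34, 35, 150, 151, 66, 67, 38, 39]

Answer: [190, 191, 82, 83, 46, 47, 190, 191, 82, 83, 46, 47, 220, 221, 94, 95, 52, 53, 130, 131, 58, 59, 34, 35, 130, 131, 58, 59, 34, 35, 150, 151, 66, 67, 38, 39]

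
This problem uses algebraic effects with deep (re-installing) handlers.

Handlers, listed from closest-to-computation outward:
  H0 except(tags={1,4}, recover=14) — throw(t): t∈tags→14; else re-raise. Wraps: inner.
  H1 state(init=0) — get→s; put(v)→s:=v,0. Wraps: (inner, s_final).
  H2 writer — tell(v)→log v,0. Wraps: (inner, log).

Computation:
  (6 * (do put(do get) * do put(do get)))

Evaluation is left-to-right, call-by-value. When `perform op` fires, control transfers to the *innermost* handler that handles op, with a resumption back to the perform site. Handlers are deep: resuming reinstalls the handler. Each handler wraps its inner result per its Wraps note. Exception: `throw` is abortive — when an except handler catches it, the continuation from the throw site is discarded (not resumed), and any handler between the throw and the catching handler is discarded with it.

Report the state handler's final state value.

Working:
get @ H1 ⇒ 0
put(0) @ H1 ⇒ s:=0
get @ H1 ⇒ 0
put(0) @ H1 ⇒ s:=0
H0 returns 0
H1 returns (0, 0)
H2 returns ((0, 0), ())
= ((0, 0), ())

Answer: 0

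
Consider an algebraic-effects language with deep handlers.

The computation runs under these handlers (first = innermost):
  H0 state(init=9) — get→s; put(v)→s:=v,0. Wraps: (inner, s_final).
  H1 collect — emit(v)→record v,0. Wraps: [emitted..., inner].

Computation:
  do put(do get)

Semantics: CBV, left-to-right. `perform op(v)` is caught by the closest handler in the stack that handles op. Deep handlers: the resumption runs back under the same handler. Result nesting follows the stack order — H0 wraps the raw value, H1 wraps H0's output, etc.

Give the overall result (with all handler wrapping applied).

Answer: [(0, 9)]

Working:
get @ H0 ⇒ 9
put(9) @ H0 ⇒ s:=9
H0 returns (0, 9)
H1 returns [(0, 9)]
= [(0, 9)]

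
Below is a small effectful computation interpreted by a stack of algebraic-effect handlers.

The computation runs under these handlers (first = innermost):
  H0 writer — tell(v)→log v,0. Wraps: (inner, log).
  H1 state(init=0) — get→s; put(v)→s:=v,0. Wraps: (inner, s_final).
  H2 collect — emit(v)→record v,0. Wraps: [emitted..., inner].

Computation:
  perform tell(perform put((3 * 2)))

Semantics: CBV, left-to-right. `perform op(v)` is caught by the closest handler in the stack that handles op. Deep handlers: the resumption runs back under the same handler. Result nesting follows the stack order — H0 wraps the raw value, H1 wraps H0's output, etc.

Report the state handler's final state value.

Answer: 6

Working:
put(6) @ H1 ⇒ s:=6
tell(0) @ H0 ⇒ log+=0
H0 returns (0, (0))
H1 returns ((0, (0)), 6)
H2 returns [((0, (0)), 6)]
= [((0, (0)), 6)]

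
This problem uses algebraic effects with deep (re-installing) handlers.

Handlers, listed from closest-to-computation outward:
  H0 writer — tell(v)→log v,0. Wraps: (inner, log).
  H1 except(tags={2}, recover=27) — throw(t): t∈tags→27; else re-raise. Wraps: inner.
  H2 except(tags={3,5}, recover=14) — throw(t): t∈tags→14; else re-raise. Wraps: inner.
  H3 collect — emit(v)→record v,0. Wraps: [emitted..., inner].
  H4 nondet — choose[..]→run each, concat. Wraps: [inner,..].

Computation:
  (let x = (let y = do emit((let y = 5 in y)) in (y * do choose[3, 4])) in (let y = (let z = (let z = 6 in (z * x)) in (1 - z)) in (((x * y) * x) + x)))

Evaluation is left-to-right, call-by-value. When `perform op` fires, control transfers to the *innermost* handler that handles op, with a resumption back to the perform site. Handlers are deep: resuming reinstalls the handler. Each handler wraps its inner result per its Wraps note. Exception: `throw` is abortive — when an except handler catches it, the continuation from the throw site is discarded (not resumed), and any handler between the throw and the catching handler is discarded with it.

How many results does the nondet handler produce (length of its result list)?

Step-by-step:
emit(5) @ H3 ⇒ out+=5
choose[3, 4] @ H4
  branch[0] choose=3:
    H0 returns (0, ())
    H1 returns (0, ())
    H2 returns (0, ())
    H3 returns [5, (0, ())]
    H4 returns [[5, (0, ())]]
  branch[1] choose=4:
    H0 returns (0, ())
    H1 returns (0, ())
    H2 returns (0, ())
    H3 returns [5, (0, ())]
    H4 returns [[5, (0, ())]]
= [[5, (0, ())], [5, (0, ())]]

Answer: 2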